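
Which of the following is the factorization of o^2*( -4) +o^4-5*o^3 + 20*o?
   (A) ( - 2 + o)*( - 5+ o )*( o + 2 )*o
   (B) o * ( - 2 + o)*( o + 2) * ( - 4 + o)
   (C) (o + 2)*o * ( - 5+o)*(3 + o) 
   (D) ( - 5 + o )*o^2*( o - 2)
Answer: A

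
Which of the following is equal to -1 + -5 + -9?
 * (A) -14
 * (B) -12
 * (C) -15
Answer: C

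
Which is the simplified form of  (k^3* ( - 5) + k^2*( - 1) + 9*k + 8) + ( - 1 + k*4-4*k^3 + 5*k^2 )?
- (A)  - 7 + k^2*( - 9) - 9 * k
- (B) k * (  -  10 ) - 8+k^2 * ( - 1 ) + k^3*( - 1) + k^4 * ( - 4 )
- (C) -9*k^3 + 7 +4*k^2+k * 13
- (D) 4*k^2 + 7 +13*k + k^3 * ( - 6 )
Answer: C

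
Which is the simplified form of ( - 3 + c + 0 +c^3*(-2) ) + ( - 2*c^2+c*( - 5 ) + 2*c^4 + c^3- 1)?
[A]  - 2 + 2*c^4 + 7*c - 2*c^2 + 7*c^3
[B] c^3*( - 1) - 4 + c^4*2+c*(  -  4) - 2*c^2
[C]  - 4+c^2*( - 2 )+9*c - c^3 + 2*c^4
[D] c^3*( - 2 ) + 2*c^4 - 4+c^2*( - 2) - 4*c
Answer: B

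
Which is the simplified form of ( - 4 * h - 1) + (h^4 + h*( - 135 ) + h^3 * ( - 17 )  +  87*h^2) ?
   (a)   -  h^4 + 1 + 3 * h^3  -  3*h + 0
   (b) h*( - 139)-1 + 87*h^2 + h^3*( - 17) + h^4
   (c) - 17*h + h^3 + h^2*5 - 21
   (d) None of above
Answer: b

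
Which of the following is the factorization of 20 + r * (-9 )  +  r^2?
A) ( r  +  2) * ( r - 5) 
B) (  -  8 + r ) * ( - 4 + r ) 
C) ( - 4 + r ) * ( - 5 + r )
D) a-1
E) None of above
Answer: C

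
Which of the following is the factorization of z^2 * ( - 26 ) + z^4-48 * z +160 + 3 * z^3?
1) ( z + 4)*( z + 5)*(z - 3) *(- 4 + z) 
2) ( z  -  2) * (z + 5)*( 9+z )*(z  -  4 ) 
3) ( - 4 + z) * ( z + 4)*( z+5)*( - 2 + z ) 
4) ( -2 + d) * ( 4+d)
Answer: 3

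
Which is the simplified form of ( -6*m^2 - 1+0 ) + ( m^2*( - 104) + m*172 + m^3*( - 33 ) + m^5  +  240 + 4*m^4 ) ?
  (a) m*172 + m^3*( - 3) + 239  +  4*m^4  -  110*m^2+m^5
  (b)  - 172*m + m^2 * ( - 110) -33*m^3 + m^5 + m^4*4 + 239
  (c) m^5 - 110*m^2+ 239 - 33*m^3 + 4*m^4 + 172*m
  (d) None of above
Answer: c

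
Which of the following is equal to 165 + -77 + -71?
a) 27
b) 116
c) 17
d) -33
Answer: c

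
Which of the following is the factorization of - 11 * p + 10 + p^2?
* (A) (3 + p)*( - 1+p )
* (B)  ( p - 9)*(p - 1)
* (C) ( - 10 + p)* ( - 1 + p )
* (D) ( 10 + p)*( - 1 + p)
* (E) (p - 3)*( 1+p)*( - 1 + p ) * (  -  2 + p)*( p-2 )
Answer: C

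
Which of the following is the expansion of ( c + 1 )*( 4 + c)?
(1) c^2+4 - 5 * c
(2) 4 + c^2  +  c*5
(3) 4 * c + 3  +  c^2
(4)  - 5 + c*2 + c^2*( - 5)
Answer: 2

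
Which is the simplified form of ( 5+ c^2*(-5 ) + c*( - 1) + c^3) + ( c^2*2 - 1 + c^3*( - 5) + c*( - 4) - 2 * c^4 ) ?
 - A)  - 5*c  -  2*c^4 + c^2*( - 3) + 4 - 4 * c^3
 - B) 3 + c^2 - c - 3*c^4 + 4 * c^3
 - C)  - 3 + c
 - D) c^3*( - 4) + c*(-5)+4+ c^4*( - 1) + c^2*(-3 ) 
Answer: A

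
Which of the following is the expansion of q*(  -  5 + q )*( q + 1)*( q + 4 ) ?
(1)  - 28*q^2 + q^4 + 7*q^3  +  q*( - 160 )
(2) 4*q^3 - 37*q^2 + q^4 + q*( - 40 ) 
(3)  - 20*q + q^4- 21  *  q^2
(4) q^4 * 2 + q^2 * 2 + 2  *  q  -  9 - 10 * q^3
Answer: 3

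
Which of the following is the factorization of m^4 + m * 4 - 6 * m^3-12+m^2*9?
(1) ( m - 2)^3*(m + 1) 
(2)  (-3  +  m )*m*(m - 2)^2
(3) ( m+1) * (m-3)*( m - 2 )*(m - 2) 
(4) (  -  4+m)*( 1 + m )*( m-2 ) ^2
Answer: 3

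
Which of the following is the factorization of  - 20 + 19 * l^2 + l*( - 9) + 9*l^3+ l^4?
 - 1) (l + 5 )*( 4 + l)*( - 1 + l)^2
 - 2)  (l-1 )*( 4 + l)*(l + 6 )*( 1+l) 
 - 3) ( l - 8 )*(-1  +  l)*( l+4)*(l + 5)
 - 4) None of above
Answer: 4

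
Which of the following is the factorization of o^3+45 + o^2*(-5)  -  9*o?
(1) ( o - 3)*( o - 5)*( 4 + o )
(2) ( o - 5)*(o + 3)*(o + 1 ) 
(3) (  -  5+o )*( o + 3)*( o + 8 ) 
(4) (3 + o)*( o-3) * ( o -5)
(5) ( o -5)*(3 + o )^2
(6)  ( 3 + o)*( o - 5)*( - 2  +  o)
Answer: 4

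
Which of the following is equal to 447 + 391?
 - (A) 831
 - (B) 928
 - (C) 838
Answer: C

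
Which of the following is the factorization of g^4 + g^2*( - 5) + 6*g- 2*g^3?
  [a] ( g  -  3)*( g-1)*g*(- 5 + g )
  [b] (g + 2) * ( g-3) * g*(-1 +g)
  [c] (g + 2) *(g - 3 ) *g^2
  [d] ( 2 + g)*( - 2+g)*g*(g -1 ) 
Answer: b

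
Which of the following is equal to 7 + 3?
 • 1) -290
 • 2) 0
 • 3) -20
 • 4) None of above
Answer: 4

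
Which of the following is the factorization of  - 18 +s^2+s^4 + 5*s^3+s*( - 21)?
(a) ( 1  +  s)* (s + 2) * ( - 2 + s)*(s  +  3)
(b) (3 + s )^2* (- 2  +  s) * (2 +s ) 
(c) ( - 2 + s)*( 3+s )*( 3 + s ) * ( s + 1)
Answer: c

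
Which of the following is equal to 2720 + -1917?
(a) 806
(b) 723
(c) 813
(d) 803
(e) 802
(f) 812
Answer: d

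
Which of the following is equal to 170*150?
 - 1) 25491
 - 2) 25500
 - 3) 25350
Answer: 2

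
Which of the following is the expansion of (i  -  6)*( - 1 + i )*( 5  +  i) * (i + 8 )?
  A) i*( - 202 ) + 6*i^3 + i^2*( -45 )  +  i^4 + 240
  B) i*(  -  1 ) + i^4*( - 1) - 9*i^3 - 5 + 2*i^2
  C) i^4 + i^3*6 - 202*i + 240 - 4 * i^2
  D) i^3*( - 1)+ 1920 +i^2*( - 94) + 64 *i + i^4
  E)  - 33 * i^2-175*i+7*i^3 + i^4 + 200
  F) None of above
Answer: A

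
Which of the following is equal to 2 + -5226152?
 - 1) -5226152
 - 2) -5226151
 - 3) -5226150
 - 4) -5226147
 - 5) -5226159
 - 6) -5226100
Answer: 3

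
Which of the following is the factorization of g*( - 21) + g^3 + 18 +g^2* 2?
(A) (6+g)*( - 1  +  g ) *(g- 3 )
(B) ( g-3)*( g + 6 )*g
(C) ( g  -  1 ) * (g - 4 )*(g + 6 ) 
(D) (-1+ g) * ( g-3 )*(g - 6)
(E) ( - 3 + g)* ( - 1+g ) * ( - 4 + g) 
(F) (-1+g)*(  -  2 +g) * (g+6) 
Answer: A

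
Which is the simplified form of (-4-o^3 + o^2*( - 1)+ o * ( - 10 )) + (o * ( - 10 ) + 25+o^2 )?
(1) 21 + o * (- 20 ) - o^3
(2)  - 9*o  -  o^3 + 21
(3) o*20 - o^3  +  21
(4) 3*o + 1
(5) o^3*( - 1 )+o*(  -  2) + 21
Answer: 1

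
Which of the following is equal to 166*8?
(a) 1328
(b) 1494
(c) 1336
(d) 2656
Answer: a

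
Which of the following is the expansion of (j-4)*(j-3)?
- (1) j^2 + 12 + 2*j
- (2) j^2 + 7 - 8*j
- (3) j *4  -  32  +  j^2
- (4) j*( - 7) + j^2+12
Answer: 4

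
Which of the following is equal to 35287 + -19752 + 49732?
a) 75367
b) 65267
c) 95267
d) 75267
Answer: b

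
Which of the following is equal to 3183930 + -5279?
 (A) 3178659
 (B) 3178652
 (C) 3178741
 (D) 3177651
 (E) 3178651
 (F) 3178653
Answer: E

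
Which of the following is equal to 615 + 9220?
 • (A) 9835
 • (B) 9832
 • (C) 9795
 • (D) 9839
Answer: A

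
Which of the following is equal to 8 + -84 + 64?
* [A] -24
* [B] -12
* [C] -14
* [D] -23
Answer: B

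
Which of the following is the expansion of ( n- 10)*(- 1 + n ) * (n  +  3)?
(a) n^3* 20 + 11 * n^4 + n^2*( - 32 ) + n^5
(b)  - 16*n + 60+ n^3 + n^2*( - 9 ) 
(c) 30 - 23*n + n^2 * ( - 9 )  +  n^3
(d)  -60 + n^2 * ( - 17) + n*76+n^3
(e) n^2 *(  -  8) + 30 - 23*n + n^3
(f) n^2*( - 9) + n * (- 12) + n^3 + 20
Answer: e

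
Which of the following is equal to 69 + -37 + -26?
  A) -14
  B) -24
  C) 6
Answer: C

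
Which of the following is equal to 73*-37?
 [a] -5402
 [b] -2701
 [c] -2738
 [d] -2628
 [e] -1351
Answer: b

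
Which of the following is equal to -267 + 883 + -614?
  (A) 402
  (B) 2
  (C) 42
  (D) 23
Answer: B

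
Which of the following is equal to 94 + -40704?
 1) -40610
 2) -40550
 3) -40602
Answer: 1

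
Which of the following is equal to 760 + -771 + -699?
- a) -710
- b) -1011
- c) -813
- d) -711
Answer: a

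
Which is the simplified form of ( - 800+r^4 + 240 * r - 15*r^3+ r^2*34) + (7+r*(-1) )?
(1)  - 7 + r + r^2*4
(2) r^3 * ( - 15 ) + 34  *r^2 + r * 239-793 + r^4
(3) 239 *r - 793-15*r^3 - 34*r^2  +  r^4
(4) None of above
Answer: 2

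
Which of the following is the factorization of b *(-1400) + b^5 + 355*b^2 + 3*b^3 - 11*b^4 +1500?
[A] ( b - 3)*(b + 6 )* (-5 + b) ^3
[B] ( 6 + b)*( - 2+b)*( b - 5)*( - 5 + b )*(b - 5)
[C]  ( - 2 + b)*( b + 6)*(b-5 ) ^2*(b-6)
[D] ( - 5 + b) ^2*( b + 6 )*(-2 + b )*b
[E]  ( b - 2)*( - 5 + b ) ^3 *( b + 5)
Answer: B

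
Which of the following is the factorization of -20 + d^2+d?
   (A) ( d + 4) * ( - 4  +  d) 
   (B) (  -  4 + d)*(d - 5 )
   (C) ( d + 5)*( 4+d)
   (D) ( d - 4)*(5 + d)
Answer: D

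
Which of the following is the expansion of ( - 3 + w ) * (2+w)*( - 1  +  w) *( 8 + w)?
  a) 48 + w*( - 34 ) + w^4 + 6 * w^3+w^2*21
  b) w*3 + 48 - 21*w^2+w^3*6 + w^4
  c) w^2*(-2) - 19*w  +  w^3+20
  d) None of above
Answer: d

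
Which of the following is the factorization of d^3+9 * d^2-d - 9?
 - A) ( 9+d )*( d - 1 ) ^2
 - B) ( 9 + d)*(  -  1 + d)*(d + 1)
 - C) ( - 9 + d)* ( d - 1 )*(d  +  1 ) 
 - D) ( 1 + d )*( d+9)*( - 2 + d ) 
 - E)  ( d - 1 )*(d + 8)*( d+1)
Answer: B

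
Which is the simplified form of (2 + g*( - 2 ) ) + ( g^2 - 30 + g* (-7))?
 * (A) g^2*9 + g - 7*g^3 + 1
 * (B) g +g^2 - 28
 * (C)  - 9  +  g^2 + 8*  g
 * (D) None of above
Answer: D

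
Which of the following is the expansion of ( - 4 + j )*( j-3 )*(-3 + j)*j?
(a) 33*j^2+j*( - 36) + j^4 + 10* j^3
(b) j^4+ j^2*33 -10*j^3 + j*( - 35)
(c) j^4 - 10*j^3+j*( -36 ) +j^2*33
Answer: c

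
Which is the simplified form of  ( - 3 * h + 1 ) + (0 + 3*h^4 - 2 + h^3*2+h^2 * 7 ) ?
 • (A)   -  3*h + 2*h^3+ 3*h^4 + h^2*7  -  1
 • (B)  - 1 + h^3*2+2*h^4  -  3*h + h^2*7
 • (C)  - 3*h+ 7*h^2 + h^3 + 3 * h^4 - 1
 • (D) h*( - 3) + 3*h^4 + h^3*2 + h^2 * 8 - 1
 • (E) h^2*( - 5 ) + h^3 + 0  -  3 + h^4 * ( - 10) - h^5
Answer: A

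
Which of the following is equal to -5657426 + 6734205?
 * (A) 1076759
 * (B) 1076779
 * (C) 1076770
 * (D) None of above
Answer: B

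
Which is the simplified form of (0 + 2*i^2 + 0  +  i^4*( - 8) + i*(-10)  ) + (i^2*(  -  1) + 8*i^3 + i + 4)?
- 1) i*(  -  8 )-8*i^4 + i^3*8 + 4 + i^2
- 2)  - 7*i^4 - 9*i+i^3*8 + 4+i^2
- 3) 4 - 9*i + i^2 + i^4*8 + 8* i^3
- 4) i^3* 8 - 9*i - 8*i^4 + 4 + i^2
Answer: 4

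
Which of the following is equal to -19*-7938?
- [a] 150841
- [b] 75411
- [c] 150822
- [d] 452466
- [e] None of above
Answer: c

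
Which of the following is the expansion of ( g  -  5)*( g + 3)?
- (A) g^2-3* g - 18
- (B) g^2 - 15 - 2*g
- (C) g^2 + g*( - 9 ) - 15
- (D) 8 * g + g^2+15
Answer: B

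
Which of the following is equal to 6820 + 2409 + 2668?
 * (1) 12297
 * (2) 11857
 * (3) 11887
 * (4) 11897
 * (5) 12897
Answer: 4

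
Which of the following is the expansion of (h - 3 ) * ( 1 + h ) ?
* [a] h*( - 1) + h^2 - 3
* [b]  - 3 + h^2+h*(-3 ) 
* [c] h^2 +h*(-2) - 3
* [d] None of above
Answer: c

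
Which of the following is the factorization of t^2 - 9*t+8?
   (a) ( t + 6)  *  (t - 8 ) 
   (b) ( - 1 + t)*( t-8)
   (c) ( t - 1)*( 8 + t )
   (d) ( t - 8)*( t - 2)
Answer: b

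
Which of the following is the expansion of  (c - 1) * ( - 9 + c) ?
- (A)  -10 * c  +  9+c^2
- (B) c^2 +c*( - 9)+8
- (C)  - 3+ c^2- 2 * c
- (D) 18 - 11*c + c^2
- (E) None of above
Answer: A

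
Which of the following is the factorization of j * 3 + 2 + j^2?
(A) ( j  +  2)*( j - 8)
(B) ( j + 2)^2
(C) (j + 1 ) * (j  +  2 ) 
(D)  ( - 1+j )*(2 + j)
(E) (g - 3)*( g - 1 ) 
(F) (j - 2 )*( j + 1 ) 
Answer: C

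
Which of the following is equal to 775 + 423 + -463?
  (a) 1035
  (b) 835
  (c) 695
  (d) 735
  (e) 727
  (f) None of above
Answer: d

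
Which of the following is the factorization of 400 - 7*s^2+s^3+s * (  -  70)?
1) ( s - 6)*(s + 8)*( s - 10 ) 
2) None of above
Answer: 2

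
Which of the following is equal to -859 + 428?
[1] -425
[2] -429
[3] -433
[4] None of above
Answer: 4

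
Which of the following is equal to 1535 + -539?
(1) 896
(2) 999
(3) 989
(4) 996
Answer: 4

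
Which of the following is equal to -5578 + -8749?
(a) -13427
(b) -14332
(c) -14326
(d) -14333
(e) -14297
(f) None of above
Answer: f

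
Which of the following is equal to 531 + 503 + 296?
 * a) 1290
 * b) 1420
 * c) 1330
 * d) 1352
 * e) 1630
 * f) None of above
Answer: c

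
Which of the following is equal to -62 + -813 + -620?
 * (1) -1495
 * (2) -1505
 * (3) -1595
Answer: 1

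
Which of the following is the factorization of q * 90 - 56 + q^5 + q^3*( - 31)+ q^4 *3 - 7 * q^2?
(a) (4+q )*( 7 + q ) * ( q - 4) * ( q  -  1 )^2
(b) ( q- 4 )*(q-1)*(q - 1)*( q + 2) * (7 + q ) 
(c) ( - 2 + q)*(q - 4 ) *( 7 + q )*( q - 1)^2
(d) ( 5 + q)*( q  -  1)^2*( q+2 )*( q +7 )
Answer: b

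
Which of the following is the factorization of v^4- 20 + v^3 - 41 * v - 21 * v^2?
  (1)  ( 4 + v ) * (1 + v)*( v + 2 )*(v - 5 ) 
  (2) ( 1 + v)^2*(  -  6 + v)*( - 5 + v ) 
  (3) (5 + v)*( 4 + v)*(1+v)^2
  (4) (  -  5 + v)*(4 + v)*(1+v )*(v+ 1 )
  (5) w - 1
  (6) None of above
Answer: 4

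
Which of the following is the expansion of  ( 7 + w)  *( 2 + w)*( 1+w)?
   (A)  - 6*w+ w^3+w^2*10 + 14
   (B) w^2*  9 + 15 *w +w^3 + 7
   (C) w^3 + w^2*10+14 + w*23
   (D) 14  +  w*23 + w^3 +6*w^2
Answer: C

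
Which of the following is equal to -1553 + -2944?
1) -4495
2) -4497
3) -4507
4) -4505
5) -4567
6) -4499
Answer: 2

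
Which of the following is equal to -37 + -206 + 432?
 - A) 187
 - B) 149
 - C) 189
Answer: C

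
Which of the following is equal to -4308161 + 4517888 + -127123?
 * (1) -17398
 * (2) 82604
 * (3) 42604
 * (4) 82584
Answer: 2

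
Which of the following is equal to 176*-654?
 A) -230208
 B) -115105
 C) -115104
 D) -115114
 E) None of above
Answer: C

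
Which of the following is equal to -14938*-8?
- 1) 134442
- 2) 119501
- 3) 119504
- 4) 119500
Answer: 3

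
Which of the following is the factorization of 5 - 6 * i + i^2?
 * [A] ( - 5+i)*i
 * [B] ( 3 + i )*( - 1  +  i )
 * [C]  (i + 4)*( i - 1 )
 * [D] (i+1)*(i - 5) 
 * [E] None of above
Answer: E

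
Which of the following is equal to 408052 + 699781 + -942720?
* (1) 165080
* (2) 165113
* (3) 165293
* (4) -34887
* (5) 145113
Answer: 2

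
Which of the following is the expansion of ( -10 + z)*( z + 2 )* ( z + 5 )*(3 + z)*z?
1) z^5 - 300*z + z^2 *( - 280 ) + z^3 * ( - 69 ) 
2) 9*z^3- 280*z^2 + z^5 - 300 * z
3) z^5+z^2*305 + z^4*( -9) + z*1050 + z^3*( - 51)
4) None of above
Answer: 1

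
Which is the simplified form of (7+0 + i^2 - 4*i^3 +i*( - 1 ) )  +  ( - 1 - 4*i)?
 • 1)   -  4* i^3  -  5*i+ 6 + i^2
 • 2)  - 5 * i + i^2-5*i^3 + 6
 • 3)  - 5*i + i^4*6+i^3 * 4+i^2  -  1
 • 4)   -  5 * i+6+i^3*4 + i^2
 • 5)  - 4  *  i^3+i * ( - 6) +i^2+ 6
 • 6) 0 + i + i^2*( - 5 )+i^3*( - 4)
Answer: 1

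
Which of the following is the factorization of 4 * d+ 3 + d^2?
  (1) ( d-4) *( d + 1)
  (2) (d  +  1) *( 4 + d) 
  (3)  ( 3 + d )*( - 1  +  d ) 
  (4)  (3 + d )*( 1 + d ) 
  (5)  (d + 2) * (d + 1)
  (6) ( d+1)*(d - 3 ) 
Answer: 4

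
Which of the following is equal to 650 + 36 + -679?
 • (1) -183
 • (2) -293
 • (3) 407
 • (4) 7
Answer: 4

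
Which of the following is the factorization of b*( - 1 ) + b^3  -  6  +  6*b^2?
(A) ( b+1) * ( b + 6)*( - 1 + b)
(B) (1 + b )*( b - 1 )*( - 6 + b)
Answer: A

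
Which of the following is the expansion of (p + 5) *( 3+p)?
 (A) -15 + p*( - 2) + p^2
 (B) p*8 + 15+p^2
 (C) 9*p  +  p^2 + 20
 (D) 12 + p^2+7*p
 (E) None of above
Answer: B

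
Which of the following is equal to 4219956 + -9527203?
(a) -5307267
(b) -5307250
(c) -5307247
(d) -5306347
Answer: c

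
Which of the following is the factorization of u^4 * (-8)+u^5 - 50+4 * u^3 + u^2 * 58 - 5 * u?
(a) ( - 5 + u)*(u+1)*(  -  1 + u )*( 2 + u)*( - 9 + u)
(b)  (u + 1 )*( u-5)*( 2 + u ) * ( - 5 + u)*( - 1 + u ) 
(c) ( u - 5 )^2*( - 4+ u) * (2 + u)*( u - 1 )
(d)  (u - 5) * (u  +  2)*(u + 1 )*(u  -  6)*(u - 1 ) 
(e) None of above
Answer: b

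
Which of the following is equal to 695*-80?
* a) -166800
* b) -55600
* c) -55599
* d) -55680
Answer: b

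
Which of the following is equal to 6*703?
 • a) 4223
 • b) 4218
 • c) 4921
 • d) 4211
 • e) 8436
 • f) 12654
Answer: b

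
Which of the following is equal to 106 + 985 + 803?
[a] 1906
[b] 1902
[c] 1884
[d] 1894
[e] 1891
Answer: d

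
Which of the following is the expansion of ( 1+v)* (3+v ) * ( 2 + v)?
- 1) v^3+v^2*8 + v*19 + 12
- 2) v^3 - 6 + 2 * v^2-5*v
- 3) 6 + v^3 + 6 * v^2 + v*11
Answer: 3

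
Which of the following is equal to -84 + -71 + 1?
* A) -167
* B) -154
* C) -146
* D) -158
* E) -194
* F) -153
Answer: B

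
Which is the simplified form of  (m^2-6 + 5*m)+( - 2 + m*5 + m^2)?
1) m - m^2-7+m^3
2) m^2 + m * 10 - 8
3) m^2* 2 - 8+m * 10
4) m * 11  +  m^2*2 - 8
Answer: 3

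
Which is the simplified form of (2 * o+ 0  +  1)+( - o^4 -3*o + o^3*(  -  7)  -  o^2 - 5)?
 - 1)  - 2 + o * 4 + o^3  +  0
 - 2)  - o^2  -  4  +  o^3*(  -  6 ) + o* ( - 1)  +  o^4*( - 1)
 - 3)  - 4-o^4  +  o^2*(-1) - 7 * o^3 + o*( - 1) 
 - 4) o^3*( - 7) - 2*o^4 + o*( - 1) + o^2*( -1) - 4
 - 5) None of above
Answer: 3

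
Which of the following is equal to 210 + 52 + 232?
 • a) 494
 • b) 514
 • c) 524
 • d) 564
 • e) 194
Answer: a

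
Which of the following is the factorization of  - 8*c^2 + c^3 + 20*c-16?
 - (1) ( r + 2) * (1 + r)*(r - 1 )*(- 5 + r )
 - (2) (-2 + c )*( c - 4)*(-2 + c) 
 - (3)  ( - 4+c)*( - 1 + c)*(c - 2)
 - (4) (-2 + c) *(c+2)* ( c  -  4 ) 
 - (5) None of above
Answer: 2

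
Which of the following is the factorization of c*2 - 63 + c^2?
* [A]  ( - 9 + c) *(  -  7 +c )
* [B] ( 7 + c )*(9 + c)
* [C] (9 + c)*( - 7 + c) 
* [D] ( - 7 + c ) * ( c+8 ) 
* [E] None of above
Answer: C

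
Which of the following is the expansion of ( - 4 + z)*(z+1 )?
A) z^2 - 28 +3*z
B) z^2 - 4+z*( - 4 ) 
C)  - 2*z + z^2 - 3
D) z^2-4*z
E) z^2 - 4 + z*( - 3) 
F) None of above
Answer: E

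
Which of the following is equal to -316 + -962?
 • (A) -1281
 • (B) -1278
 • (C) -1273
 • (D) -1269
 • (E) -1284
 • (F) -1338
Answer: B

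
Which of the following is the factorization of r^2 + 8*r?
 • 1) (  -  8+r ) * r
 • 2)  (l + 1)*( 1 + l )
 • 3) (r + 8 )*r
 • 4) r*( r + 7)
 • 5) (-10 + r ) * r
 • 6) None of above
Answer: 3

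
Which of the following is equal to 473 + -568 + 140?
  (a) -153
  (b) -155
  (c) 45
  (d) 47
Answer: c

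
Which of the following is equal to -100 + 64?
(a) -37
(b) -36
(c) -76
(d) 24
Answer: b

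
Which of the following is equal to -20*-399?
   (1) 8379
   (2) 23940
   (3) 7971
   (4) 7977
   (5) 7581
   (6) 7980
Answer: 6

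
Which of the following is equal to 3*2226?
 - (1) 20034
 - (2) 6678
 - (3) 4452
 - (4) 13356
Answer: 2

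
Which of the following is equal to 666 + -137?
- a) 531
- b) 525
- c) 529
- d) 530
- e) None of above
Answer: c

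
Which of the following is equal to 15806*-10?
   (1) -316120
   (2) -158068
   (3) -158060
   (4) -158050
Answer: 3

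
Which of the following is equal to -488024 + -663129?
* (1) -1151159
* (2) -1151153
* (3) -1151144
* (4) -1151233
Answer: 2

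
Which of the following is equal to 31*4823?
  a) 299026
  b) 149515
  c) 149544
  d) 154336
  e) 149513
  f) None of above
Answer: e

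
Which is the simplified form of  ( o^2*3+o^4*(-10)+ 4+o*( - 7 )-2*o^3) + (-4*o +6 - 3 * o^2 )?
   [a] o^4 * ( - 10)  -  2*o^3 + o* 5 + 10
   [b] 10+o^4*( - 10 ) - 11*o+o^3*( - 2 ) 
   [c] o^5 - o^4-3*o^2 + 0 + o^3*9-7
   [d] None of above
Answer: b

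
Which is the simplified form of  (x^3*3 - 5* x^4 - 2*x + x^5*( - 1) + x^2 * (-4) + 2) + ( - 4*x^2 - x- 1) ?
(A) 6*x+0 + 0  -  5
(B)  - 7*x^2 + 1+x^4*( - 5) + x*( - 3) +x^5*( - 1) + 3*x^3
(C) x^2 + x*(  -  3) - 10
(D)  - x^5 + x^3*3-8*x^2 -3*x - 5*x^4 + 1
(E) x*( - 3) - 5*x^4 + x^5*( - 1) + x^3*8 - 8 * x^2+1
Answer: D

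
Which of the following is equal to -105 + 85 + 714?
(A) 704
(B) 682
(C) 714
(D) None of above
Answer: D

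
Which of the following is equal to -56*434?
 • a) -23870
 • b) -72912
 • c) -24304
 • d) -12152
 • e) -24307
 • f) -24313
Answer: c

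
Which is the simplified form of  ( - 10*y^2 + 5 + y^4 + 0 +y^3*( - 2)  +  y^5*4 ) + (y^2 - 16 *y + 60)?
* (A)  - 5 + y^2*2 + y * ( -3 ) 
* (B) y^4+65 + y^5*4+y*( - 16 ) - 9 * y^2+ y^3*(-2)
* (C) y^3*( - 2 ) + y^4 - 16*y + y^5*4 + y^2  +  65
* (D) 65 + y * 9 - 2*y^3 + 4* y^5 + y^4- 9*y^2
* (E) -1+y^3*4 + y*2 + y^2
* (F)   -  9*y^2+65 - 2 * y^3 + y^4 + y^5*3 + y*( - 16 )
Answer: B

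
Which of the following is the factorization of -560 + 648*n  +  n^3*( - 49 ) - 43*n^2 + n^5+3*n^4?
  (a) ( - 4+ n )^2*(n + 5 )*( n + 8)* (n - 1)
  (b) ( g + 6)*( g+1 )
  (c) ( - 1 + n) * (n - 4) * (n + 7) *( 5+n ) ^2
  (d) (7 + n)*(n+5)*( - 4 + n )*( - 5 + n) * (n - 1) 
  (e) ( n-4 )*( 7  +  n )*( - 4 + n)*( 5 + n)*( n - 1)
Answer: e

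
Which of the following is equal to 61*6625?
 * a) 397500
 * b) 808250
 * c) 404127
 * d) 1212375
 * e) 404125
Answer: e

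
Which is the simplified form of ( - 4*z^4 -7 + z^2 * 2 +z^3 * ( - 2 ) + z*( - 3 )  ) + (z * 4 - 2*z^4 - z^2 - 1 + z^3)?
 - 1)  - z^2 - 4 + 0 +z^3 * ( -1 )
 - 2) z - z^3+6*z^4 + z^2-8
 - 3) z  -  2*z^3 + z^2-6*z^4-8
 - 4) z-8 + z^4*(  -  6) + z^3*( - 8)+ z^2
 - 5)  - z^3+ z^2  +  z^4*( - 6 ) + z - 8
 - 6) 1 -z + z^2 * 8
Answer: 5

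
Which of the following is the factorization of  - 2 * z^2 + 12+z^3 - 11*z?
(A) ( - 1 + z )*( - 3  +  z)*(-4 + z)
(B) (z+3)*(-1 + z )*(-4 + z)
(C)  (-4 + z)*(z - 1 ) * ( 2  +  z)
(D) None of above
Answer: B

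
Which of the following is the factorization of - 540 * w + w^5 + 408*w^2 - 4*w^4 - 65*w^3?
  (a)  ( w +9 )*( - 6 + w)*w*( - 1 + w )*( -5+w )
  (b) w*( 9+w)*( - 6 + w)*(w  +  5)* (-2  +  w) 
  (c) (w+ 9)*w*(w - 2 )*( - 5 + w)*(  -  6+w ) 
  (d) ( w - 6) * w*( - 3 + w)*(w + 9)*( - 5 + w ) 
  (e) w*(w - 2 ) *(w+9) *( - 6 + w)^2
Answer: c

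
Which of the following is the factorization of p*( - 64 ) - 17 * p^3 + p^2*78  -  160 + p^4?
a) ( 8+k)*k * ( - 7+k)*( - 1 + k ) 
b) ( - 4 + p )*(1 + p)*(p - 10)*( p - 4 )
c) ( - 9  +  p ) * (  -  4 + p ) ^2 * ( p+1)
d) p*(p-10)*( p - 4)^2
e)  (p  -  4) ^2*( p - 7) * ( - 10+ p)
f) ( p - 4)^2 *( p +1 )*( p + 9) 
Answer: b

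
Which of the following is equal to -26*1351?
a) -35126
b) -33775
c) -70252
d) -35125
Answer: a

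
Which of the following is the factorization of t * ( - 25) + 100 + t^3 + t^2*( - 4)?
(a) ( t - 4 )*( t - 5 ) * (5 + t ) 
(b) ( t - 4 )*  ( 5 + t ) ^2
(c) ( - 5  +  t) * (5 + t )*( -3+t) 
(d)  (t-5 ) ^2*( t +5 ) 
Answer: a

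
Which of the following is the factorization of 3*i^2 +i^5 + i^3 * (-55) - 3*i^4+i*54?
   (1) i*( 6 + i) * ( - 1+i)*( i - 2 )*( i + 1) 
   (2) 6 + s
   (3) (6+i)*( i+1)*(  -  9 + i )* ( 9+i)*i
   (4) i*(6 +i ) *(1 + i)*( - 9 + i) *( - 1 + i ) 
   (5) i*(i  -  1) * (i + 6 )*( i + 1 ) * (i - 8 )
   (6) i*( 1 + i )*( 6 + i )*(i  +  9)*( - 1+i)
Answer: 4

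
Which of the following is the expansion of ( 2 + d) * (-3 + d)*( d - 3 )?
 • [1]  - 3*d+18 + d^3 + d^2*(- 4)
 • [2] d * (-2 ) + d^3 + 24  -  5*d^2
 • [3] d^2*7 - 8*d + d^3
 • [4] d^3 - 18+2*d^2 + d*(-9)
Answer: 1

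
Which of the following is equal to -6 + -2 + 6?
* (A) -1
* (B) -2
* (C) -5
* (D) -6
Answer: B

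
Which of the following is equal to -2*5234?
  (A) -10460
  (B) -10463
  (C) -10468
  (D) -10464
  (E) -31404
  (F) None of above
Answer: C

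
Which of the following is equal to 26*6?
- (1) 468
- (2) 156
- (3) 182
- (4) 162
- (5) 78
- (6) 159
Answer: 2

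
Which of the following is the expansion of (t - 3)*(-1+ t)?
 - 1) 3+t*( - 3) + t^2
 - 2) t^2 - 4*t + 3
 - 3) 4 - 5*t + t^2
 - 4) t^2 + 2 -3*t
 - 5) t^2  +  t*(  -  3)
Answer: 2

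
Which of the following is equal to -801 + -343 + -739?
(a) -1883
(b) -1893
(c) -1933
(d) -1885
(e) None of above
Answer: a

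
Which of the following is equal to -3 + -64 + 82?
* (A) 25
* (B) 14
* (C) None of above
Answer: C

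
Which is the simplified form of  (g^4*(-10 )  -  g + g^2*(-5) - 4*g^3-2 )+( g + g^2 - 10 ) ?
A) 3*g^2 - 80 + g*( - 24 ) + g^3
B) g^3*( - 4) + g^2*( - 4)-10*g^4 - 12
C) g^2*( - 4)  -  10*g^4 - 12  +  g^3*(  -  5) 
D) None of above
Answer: B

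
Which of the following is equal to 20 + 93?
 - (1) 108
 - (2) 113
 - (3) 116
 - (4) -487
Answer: 2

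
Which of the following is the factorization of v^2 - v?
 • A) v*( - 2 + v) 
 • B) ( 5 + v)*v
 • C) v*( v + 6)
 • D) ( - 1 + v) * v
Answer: D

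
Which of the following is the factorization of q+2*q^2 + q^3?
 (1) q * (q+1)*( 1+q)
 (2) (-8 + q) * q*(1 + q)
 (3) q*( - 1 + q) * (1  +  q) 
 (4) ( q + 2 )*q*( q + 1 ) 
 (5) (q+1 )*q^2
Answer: 1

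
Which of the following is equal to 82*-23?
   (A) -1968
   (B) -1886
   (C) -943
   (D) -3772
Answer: B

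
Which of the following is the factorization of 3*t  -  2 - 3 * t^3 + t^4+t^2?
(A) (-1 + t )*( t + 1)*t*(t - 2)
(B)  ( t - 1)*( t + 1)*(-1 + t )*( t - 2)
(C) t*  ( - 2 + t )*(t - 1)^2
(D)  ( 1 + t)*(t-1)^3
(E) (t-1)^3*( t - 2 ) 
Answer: B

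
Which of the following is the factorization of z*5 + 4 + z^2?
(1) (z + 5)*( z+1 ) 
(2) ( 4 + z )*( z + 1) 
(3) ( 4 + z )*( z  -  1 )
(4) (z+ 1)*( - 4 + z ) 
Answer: 2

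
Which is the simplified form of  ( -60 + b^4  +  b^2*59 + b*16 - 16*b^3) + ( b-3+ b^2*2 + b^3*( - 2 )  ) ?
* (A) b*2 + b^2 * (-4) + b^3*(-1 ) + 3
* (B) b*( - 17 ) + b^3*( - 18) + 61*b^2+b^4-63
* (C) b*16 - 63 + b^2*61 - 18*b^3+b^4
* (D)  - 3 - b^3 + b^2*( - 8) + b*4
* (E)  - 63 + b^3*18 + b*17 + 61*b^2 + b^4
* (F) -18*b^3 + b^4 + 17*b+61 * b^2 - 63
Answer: F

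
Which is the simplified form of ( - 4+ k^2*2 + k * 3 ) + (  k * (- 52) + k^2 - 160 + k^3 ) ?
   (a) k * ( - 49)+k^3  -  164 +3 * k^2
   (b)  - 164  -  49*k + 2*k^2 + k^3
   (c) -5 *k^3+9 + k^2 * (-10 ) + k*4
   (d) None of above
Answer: a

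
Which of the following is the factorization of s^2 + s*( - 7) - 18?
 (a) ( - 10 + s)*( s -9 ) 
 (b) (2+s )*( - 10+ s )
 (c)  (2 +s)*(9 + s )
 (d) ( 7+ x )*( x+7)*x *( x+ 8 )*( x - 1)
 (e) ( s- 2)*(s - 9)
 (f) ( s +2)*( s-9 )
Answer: f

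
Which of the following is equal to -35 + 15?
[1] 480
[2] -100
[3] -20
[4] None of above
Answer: 3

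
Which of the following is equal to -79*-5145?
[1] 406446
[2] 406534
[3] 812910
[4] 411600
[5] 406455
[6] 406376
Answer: 5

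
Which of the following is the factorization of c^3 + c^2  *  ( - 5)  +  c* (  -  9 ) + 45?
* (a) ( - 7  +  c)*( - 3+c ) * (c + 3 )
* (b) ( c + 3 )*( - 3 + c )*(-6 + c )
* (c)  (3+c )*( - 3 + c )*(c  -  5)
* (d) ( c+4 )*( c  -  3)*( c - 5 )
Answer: c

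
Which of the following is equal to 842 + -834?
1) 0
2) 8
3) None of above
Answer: 2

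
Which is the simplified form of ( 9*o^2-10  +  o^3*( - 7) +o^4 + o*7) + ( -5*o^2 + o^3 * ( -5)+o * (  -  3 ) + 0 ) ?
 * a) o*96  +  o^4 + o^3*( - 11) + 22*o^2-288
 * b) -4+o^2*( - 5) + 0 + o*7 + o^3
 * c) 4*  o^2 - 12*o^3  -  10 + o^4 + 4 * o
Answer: c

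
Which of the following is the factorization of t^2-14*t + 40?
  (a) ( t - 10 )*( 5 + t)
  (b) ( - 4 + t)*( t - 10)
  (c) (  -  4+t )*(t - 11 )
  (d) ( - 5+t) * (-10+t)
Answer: b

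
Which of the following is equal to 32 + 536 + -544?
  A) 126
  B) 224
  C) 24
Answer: C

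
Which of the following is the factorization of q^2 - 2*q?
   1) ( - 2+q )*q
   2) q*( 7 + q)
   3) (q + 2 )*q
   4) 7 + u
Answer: 1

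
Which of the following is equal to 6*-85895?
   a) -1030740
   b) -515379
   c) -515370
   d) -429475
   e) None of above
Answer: c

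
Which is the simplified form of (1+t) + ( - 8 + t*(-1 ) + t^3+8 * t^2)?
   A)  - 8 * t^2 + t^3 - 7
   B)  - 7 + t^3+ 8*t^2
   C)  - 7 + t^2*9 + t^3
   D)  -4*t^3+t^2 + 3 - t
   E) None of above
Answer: B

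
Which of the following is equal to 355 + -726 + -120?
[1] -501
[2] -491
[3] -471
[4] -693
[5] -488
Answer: 2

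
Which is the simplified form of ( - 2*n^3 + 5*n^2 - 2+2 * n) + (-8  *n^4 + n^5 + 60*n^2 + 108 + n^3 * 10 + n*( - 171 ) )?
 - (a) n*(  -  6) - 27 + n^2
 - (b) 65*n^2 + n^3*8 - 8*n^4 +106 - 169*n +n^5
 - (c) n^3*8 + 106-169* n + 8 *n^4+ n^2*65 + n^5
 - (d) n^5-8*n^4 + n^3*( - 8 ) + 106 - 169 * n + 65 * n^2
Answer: b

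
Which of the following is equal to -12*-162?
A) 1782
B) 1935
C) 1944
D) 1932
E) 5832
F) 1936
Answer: C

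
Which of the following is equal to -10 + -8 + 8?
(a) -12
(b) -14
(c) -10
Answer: c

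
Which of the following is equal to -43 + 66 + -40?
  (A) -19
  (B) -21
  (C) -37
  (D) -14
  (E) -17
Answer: E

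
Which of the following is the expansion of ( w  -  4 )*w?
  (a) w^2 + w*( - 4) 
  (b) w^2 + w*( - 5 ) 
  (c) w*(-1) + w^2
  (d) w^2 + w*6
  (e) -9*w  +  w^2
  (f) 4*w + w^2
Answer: a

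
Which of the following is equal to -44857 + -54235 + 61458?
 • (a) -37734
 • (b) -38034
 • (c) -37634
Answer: c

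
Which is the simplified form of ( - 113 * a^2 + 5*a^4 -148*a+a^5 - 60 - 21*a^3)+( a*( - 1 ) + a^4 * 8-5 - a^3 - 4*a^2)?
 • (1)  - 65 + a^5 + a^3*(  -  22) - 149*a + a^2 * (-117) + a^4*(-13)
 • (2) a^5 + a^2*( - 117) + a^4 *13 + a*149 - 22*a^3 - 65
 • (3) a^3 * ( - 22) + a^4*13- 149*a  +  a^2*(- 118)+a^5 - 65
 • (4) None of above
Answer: 4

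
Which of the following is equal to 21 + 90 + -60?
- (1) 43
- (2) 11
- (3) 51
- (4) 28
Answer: 3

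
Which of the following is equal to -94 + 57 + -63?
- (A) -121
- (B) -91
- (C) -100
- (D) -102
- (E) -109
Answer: C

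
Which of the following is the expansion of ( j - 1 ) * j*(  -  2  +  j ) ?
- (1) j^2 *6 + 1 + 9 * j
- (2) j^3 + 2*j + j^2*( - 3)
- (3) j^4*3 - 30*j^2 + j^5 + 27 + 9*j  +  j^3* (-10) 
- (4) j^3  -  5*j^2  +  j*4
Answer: 2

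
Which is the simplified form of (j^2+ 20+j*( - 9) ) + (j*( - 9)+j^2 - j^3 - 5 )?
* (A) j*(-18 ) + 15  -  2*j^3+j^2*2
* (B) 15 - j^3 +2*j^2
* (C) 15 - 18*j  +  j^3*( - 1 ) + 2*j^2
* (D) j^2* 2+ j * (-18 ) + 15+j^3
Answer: C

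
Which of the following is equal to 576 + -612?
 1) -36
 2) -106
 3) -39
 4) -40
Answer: 1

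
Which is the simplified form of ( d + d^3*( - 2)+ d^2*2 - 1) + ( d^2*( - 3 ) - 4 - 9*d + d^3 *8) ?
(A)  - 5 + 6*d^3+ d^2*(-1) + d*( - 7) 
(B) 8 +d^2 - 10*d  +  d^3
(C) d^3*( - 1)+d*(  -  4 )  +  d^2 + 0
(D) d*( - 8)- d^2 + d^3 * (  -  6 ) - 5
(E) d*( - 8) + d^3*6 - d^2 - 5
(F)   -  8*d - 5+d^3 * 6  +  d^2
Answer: E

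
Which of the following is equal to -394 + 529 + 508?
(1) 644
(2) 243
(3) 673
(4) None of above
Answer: 4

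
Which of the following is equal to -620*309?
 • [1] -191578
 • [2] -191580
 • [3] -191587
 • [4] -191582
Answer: 2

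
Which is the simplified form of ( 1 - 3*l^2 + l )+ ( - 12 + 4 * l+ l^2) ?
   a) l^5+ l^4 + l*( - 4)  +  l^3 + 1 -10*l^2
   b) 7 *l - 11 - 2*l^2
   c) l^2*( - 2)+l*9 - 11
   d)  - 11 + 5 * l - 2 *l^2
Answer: d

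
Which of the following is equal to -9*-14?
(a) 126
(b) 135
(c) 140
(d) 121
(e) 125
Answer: a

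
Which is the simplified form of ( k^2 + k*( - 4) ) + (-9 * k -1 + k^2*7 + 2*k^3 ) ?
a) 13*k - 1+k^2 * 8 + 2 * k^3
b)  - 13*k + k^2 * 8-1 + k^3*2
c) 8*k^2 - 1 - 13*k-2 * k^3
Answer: b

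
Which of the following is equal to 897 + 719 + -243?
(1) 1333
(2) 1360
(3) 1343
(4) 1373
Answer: 4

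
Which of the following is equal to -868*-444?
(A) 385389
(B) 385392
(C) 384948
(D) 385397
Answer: B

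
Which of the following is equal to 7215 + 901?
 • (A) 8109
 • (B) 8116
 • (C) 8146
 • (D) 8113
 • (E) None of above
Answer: B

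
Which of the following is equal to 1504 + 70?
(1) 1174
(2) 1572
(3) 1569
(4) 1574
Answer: 4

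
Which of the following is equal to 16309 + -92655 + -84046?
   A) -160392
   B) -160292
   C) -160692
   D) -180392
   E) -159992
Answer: A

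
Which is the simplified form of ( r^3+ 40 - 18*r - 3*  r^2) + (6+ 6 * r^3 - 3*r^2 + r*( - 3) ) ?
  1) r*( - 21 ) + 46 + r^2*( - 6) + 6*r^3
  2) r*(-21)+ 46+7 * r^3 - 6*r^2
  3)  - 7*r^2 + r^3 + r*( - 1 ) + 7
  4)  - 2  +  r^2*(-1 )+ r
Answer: 2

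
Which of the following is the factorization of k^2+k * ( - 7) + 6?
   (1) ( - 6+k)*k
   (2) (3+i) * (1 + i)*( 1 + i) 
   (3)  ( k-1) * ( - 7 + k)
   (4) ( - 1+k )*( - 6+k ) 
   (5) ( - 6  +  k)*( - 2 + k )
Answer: 4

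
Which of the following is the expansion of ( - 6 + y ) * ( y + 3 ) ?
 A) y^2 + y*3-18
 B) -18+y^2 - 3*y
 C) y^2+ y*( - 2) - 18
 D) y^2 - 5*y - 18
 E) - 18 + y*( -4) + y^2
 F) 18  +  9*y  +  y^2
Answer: B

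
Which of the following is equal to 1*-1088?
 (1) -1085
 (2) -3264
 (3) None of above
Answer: 3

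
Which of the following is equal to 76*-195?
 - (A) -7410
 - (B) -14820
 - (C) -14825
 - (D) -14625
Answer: B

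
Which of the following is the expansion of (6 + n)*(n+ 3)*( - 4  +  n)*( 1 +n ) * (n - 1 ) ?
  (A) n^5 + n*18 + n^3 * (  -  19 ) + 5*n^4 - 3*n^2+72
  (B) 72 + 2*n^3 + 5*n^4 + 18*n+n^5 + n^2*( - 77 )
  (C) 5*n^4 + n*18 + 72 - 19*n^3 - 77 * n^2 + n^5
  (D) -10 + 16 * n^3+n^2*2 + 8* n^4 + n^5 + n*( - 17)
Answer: C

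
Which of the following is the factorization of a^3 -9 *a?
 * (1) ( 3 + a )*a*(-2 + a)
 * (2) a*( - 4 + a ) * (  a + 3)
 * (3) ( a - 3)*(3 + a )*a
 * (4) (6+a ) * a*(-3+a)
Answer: 3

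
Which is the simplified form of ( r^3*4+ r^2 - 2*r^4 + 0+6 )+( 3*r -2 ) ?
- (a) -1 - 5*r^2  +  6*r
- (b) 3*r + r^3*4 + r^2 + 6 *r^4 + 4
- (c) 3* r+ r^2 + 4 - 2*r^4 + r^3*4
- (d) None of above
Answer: c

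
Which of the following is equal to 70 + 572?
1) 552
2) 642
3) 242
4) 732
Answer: 2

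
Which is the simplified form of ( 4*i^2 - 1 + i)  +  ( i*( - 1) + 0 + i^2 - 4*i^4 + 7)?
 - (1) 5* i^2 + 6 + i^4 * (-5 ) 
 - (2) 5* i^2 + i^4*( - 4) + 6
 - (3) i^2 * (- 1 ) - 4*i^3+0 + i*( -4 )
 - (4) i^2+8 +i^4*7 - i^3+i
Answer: 2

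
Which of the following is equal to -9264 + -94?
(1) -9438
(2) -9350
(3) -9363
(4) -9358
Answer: 4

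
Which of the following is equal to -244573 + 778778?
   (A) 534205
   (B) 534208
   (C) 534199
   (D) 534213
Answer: A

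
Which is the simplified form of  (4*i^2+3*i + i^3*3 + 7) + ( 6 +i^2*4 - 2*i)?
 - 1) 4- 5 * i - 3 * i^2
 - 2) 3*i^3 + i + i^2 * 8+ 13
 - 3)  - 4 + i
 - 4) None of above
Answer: 2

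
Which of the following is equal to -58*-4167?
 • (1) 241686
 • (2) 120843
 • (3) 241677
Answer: 1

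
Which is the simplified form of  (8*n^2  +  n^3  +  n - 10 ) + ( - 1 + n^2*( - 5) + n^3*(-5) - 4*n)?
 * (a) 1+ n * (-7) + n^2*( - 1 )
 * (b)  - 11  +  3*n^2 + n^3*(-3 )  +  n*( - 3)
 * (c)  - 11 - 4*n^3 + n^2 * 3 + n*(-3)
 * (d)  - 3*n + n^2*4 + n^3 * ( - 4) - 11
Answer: c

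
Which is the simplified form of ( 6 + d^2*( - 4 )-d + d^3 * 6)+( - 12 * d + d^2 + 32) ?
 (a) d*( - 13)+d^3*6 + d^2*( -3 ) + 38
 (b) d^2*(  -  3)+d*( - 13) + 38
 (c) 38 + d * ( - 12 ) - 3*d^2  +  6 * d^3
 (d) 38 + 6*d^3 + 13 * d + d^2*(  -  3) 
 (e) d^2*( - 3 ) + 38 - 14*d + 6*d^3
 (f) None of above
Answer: a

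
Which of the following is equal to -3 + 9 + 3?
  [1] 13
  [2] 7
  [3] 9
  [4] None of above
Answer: 3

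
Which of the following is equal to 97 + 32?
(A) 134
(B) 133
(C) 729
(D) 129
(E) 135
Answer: D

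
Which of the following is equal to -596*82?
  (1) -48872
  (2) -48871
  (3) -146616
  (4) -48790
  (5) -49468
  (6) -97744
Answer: 1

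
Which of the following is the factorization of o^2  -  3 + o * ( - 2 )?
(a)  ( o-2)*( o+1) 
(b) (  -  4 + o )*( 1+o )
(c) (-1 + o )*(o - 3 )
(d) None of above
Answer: d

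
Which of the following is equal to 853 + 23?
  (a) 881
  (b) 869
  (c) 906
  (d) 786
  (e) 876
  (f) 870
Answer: e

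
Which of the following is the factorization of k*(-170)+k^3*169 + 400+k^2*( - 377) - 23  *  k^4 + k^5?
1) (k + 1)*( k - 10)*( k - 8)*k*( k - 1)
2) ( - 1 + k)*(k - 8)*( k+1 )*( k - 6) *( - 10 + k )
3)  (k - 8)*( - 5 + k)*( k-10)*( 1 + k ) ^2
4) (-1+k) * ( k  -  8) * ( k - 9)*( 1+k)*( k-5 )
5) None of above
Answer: 5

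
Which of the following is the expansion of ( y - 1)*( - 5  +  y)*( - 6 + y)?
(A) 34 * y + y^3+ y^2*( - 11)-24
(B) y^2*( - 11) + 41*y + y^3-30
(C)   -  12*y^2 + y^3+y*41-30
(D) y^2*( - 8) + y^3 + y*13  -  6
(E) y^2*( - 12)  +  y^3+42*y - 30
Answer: C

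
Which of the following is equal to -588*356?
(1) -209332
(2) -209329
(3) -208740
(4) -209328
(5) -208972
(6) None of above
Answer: 4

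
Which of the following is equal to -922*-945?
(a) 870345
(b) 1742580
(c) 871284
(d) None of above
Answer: d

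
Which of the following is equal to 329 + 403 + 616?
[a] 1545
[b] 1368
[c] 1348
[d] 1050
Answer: c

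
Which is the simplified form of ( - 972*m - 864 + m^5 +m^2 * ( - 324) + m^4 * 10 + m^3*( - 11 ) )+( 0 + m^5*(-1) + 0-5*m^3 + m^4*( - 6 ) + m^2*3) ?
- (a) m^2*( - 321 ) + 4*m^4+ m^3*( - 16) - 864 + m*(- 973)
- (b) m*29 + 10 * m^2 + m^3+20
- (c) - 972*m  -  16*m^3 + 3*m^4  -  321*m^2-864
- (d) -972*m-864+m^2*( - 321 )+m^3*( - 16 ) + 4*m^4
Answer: d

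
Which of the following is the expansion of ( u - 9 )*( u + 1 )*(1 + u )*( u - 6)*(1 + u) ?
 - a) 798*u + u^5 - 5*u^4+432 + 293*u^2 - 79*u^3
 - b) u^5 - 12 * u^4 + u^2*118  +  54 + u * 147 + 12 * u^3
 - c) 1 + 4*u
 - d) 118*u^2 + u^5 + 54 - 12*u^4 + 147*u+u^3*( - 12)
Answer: b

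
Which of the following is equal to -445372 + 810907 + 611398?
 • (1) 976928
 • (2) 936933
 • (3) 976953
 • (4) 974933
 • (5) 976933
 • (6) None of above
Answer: 5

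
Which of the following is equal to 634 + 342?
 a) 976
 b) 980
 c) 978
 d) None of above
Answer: a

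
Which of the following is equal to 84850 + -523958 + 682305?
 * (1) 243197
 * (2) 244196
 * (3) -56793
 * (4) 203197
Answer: 1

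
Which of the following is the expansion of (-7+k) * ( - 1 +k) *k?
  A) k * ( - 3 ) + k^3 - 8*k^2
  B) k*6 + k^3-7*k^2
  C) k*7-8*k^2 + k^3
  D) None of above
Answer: C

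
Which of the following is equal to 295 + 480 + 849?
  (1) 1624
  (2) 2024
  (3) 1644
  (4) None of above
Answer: 1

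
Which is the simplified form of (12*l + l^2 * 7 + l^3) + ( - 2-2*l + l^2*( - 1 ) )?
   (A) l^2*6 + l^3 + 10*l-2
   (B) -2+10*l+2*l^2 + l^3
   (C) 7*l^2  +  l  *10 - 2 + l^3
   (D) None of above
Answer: A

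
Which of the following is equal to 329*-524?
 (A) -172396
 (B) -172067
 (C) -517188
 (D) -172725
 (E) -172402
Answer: A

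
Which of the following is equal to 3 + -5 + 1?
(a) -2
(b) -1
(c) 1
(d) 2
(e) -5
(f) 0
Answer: b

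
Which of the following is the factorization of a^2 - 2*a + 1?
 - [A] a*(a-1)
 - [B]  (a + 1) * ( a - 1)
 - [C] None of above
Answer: C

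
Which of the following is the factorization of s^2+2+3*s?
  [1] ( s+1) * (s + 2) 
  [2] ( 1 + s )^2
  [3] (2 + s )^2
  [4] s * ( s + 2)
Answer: 1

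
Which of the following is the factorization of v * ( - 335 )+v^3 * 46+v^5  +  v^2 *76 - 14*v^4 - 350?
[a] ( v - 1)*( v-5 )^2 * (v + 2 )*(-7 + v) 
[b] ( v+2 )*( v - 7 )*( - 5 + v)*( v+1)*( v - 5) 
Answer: b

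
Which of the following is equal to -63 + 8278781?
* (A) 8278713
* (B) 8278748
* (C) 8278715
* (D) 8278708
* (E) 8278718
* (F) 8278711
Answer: E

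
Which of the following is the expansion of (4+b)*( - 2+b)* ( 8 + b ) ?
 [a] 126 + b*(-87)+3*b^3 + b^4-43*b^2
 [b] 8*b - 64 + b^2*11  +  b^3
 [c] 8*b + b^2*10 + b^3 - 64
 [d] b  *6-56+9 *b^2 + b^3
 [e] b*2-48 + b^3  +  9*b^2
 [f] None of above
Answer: c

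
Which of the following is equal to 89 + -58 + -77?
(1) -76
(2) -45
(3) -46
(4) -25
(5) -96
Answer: 3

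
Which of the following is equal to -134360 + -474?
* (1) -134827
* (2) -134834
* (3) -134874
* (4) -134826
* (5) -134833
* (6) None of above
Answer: 2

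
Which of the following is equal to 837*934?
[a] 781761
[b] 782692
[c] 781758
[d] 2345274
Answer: c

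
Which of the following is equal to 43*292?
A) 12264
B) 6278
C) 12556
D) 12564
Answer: C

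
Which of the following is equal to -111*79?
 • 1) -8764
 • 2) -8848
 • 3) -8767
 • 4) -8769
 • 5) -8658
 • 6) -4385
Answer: 4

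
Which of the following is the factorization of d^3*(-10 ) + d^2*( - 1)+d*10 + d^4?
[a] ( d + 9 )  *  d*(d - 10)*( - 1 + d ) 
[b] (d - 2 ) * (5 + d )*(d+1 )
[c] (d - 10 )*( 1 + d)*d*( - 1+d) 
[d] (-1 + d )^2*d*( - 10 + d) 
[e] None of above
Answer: c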